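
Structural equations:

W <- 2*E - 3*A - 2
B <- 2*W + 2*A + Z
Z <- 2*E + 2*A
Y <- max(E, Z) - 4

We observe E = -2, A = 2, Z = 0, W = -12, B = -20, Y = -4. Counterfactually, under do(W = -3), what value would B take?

Intervening sets W = -3 and removes its equation (W <- 2*E - 3*A - 2).
Z = 2*E + 2*A  [with E=-2, A=2]  = 0
B = 2*W + 2*A + Z  [with W=-3, A=2, Z=0]  = -2

-2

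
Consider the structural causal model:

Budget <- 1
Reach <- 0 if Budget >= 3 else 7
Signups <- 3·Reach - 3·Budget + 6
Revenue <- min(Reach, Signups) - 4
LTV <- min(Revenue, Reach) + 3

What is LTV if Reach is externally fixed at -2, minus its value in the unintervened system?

-10

do(Reach=-2) replaces the equation Reach <- 0 if Budget >= 3 else 7 with the constant Reach = -2.
Signups = 3·Reach - 3·Budget + 6  [with Reach=-2, Budget=1]  = -3
Revenue = min(Reach, Signups) - 4  [with Reach=-2, Signups=-3]  = -7
LTV = min(Revenue, Reach) + 3  [with Revenue=-7, Reach=-2]  = -4
Without intervention: Reach = 0 if Budget >= 3 else 7  [with Budget=1]  = 7; Signups = 3·Reach - 3·Budget + 6  [with Reach=7, Budget=1]  = 24; Revenue = min(Reach, Signups) - 4  [with Reach=7, Signups=24]  = 3; LTV = min(Revenue, Reach) + 3  [with Revenue=3, Reach=7]  = 6.
Change = -4 − 6 = -10.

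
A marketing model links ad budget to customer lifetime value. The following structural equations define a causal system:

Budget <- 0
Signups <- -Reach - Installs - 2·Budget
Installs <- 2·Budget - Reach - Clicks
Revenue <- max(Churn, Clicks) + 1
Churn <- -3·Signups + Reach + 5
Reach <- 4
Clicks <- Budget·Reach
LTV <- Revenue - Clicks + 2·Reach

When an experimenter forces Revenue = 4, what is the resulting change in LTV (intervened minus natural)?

do(Revenue=4) replaces the equation Revenue <- max(Churn, Clicks) + 1 with the constant Revenue = 4.
Clicks = Budget·Reach  [with Budget=0, Reach=4]  = 0
LTV = Revenue - Clicks + 2·Reach  [with Revenue=4, Clicks=0, Reach=4]  = 12
Without intervention: Clicks = Budget·Reach  [with Budget=0, Reach=4]  = 0; Installs = 2·Budget - Reach - Clicks  [with Budget=0, Reach=4, Clicks=0]  = -4; Signups = -Reach - Installs - 2·Budget  [with Reach=4, Installs=-4, Budget=0]  = 0; Churn = -3·Signups + Reach + 5  [with Signups=0, Reach=4]  = 9; Revenue = max(Churn, Clicks) + 1  [with Churn=9, Clicks=0]  = 10; LTV = Revenue - Clicks + 2·Reach  [with Revenue=10, Clicks=0, Reach=4]  = 18.
Change = 12 − 18 = -6.

-6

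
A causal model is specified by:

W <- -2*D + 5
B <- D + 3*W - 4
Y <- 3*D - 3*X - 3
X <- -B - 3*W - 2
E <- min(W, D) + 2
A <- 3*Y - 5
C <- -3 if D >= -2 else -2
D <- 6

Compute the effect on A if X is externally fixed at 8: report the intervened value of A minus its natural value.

do(X=8) replaces the equation X <- -B - 3*W - 2 with the constant X = 8.
Y = 3*D - 3*X - 3  [with D=6, X=8]  = -9
A = 3*Y - 5  [with Y=-9]  = -32
Without intervention: W = -2*D + 5  [with D=6]  = -7; B = D + 3*W - 4  [with D=6, W=-7]  = -19; X = -B - 3*W - 2  [with B=-19, W=-7]  = 38; Y = 3*D - 3*X - 3  [with D=6, X=38]  = -99; A = 3*Y - 5  [with Y=-99]  = -302.
Change = -32 − (-302) = 270.

270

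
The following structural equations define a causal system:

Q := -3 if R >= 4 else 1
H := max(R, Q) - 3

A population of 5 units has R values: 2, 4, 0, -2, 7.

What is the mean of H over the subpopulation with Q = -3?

E[H|Q=-3] averages over only the 2 units with Q=-3 (R = 4, 7): H = 1, 4, mean 2.5.

2.5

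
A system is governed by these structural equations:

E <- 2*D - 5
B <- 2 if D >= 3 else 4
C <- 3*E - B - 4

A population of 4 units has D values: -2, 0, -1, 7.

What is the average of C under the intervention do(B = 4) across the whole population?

The intervention sets B=4 in all 4 units regardless of D. Recomputing C per unit gives -35, -23, -29, 19; average -17.

-17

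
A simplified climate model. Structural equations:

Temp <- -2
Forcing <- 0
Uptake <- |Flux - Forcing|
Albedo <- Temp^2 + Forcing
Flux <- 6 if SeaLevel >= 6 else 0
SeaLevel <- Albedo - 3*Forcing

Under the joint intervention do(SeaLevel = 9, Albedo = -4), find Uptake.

The joint intervention fixes SeaLevel = 9, Albedo = -4, removing each variable's own equation.
Flux = 6 if SeaLevel >= 6 else 0  [with SeaLevel=9]  = 6
Uptake = |Flux - Forcing|  [with Flux=6, Forcing=0]  = 6

6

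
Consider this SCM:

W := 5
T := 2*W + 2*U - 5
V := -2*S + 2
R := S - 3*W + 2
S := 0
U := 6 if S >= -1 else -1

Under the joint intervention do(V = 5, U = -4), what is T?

-3

Setting V = 5, U = -4 by intervention discards those variables' equations.
T = 2*W + 2*U - 5  [with W=5, U=-4]  = -3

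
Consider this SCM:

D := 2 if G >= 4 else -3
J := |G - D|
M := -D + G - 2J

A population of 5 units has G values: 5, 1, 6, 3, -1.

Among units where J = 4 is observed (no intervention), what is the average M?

-4

Observing J=4 restricts to units where J's equation naturally yields 4: G ∈ {1, 6}. In that subpopulation M = -4, -4, mean -4.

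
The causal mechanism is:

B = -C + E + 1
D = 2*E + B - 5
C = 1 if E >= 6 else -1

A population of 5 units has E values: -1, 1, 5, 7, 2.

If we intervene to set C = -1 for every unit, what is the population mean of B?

The intervention sets C=-1 in all 5 units regardless of E. Recomputing B per unit gives 1, 3, 7, 9, 4; average 4.8.

4.8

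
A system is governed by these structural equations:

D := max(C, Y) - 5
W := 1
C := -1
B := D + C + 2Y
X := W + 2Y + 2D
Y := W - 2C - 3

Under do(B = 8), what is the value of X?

-9

The intervention breaks the incoming arrows to B: B := D + C + 2Y no longer applies, and B = 8.
Since X is not a descendant of the intervened variable, it is unaffected.
Y = W - 2C - 3  [with W=1, C=-1]  = 0
D = max(C, Y) - 5  [with C=-1, Y=0]  = -5
X = W + 2Y + 2D  [with W=1, Y=0, D=-5]  = -9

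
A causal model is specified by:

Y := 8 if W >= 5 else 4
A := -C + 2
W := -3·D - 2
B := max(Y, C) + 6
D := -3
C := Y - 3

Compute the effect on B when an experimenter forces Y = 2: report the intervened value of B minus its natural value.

The intervention breaks the incoming arrows to Y: Y := 8 if W >= 5 else 4 no longer applies, and Y = 2.
C = Y - 3  [with Y=2]  = -1
B = max(Y, C) + 6  [with Y=2, C=-1]  = 8
Without intervention: W = -3·D - 2  [with D=-3]  = 7; Y = 8 if W >= 5 else 4  [with W=7]  = 8; C = Y - 3  [with Y=8]  = 5; B = max(Y, C) + 6  [with Y=8, C=5]  = 14.
Change = 8 − 14 = -6.

-6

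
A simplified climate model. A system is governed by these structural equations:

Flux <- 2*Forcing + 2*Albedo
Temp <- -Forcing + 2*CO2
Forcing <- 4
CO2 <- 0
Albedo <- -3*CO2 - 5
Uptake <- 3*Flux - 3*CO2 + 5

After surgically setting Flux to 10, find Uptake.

The intervention breaks the incoming arrows to Flux: Flux <- 2*Forcing + 2*Albedo no longer applies, and Flux = 10.
Uptake = 3*Flux - 3*CO2 + 5  [with Flux=10, CO2=0]  = 35

35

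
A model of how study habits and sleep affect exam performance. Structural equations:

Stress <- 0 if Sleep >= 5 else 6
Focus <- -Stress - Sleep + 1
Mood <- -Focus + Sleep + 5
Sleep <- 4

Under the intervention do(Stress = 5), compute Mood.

Under do(Stress=5), the mechanism Stress <- 0 if Sleep >= 5 else 6 is discarded; Stress is fixed at 5.
Focus = -Stress - Sleep + 1  [with Stress=5, Sleep=4]  = -8
Mood = -Focus + Sleep + 5  [with Focus=-8, Sleep=4]  = 17

17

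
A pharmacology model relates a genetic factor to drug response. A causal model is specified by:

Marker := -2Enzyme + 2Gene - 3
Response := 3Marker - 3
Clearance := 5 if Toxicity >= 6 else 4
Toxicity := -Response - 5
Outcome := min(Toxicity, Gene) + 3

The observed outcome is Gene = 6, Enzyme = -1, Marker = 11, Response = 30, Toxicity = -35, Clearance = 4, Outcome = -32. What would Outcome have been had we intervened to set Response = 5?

-7

The intervention breaks the incoming arrows to Response: Response := 3Marker - 3 no longer applies, and Response = 5.
Toxicity = -Response - 5  [with Response=5]  = -10
Outcome = min(Toxicity, Gene) + 3  [with Toxicity=-10, Gene=6]  = -7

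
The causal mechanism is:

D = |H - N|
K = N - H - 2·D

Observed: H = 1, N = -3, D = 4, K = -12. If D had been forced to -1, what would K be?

-2

The intervention breaks the incoming arrows to D: D = |H - N| no longer applies, and D = -1.
K = N - H - 2·D  [with N=-3, H=1, D=-1]  = -2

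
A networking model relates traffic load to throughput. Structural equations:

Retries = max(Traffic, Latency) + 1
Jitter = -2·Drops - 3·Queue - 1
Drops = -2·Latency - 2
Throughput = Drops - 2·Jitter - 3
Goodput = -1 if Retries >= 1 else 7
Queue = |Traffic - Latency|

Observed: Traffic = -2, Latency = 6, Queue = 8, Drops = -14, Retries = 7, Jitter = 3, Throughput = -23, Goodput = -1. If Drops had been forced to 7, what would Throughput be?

82

The intervention breaks the incoming arrows to Drops: Drops = -2·Latency - 2 no longer applies, and Drops = 7.
Queue = |Traffic - Latency|  [with Traffic=-2, Latency=6]  = 8
Jitter = -2·Drops - 3·Queue - 1  [with Drops=7, Queue=8]  = -39
Throughput = Drops - 2·Jitter - 3  [with Drops=7, Jitter=-39]  = 82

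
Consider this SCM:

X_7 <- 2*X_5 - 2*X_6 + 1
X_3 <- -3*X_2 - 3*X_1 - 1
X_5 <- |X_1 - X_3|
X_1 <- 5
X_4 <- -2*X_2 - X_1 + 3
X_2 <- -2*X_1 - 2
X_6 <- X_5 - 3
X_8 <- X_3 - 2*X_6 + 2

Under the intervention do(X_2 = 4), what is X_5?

33

do(X_2=4) replaces the equation X_2 <- -2*X_1 - 2 with the constant X_2 = 4.
X_3 = -3*X_2 - 3*X_1 - 1  [with X_2=4, X_1=5]  = -28
X_5 = |X_1 - X_3|  [with X_1=5, X_3=-28]  = 33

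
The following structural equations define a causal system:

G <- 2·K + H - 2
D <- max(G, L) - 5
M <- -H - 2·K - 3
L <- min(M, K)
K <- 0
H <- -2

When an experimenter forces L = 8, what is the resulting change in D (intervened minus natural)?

The intervention breaks the incoming arrows to L: L <- min(M, K) no longer applies, and L = 8.
G = 2·K + H - 2  [with K=0, H=-2]  = -4
D = max(G, L) - 5  [with G=-4, L=8]  = 3
Without intervention: G = 2·K + H - 2  [with K=0, H=-2]  = -4; M = -H - 2·K - 3  [with H=-2, K=0]  = -1; L = min(M, K)  [with M=-1, K=0]  = -1; D = max(G, L) - 5  [with G=-4, L=-1]  = -6.
Change = 3 − (-6) = 9.

9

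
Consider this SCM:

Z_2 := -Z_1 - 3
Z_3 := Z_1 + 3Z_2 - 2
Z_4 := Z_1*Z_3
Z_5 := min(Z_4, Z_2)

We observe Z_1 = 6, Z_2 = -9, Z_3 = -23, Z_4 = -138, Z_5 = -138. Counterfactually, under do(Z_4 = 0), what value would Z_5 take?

-9

Intervening sets Z_4 = 0 and removes its equation (Z_4 := Z_1*Z_3).
Z_2 = -Z_1 - 3  [with Z_1=6]  = -9
Z_5 = min(Z_4, Z_2)  [with Z_4=0, Z_2=-9]  = -9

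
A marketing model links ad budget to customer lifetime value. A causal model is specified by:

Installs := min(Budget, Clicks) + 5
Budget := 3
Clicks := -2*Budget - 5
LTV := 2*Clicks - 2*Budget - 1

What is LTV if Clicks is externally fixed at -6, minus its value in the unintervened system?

10

Under do(Clicks=-6), the mechanism Clicks := -2*Budget - 5 is discarded; Clicks is fixed at -6.
LTV = 2*Clicks - 2*Budget - 1  [with Clicks=-6, Budget=3]  = -19
Without intervention: Clicks = -2*Budget - 5  [with Budget=3]  = -11; LTV = 2*Clicks - 2*Budget - 1  [with Clicks=-11, Budget=3]  = -29.
Change = -19 − (-29) = 10.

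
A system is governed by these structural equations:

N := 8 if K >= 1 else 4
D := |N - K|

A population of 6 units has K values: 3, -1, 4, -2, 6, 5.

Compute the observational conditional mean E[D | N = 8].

Observing N=8 restricts to units where N's equation naturally yields 8: K ∈ {3, 4, 6, 5}. In that subpopulation D = 5, 4, 2, 3, mean 3.5.

3.5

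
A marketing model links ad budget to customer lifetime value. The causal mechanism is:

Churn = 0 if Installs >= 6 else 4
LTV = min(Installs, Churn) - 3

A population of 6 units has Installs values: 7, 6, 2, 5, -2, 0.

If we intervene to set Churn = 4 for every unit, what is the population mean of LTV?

Under do(Churn=4), Churn's equation is replaced by Churn=4 for every unit. Per-unit LTV: 1, 1, -1, 1, -5, -3. Mean = -1.

-1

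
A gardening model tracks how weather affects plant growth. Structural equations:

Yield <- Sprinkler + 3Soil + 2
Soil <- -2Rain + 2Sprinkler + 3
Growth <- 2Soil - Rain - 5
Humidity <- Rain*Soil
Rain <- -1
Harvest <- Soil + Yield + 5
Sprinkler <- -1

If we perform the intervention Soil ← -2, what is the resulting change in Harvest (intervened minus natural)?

-20

The intervention breaks the incoming arrows to Soil: Soil <- -2Rain + 2Sprinkler + 3 no longer applies, and Soil = -2.
Yield = Sprinkler + 3Soil + 2  [with Sprinkler=-1, Soil=-2]  = -5
Harvest = Soil + Yield + 5  [with Soil=-2, Yield=-5]  = -2
Without intervention: Soil = -2Rain + 2Sprinkler + 3  [with Rain=-1, Sprinkler=-1]  = 3; Yield = Sprinkler + 3Soil + 2  [with Sprinkler=-1, Soil=3]  = 10; Harvest = Soil + Yield + 5  [with Soil=3, Yield=10]  = 18.
Change = -2 − 18 = -20.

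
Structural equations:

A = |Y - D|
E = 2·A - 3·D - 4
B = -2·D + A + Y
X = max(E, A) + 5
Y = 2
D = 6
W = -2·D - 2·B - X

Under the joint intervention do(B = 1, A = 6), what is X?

Under do(B = 1, A = 6), each intervened variable's structural equation is replaced by its fixed value.
E = 2·A - 3·D - 4  [with A=6, D=6]  = -10
X = max(E, A) + 5  [with E=-10, A=6]  = 11

11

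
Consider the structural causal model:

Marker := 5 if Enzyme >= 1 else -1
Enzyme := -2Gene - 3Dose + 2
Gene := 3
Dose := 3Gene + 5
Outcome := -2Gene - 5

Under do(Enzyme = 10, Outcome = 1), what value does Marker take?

5

The joint intervention fixes Enzyme = 10, Outcome = 1, removing each variable's own equation.
Marker = 5 if Enzyme >= 1 else -1  [with Enzyme=10]  = 5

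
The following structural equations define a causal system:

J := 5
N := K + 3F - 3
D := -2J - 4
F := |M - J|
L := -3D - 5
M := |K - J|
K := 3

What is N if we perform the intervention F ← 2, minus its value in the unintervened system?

Under do(F=2), the mechanism F := |M - J| is discarded; F is fixed at 2.
N = K + 3F - 3  [with K=3, F=2]  = 6
Without intervention: M = |K - J|  [with K=3, J=5]  = 2; F = |M - J|  [with M=2, J=5]  = 3; N = K + 3F - 3  [with K=3, F=3]  = 9.
Change = 6 − 9 = -3.

-3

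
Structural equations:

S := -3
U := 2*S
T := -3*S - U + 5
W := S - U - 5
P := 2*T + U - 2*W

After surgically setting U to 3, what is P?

47

do(U=3) replaces the equation U := 2*S with the constant U = 3.
T = -3*S - U + 5  [with S=-3, U=3]  = 11
W = S - U - 5  [with S=-3, U=3]  = -11
P = 2*T + U - 2*W  [with T=11, U=3, W=-11]  = 47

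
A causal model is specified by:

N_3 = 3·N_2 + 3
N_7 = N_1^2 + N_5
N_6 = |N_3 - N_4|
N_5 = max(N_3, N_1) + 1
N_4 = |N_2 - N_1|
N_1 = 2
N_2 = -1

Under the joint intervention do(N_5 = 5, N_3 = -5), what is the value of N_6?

The joint intervention fixes N_5 = 5, N_3 = -5, removing each variable's own equation.
N_4 = |N_2 - N_1|  [with N_2=-1, N_1=2]  = 3
N_6 = |N_3 - N_4|  [with N_3=-5, N_4=3]  = 8

8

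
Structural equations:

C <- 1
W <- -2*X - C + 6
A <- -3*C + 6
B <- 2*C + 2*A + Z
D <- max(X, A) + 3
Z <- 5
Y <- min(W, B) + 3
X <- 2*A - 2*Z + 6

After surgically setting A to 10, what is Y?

-24

The intervention breaks the incoming arrows to A: A <- -3*C + 6 no longer applies, and A = 10.
X = 2*A - 2*Z + 6  [with A=10, Z=5]  = 16
B = 2*C + 2*A + Z  [with C=1, A=10, Z=5]  = 27
W = -2*X - C + 6  [with X=16, C=1]  = -27
Y = min(W, B) + 3  [with W=-27, B=27]  = -24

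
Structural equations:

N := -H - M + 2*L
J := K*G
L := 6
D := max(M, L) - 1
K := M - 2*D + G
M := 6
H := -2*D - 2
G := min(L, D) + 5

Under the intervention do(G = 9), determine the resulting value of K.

5

Intervening sets G = 9 and removes its equation (G := min(L, D) + 5).
D = max(M, L) - 1  [with M=6, L=6]  = 5
K = M - 2*D + G  [with M=6, D=5, G=9]  = 5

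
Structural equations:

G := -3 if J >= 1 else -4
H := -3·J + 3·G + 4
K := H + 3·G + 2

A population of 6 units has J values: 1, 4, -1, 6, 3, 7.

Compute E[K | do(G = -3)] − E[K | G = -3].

Every unit gets G=-3 under the intervention. K values become -15, -24, -9, -30, -21, -33; E[K|do(G=-3)] = -22.
E[K|G=-3] averages over only the 5 units with G=-3 (J = 1, 4, 6, 3, 7): K = -15, -24, -30, -21, -33, mean -24.6.
Difference = -22 − (-24.6) = 2.6.

2.6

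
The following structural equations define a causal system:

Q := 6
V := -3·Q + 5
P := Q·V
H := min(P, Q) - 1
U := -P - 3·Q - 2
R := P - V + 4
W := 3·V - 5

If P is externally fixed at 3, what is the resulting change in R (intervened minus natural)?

81

The intervention breaks the incoming arrows to P: P := Q·V no longer applies, and P = 3.
V = -3·Q + 5  [with Q=6]  = -13
R = P - V + 4  [with P=3, V=-13]  = 20
Without intervention: V = -3·Q + 5  [with Q=6]  = -13; P = Q·V  [with Q=6, V=-13]  = -78; R = P - V + 4  [with P=-78, V=-13]  = -61.
Change = 20 − (-61) = 81.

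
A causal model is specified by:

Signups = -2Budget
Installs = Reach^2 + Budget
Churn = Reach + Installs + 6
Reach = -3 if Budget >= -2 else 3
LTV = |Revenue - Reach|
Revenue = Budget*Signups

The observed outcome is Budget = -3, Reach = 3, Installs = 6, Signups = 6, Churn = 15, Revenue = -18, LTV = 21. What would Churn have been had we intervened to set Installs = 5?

do(Installs=5) replaces the equation Installs = Reach^2 + Budget with the constant Installs = 5.
Reach = -3 if Budget >= -2 else 3  [with Budget=-3]  = 3
Churn = Reach + Installs + 6  [with Reach=3, Installs=5]  = 14

14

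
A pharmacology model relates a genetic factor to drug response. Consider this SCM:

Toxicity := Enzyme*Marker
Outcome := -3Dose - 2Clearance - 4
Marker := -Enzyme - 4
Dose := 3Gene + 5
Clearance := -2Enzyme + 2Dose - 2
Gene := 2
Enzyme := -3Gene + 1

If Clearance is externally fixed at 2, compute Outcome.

-41

Intervening sets Clearance = 2 and removes its equation (Clearance := -2Enzyme + 2Dose - 2).
Dose = 3Gene + 5  [with Gene=2]  = 11
Outcome = -3Dose - 2Clearance - 4  [with Dose=11, Clearance=2]  = -41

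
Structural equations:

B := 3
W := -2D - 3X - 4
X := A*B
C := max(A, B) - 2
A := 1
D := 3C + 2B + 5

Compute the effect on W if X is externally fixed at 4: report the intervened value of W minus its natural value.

Under do(X=4), the mechanism X := A*B is discarded; X is fixed at 4.
C = max(A, B) - 2  [with A=1, B=3]  = 1
D = 3C + 2B + 5  [with C=1, B=3]  = 14
W = -2D - 3X - 4  [with D=14, X=4]  = -44
Without intervention: C = max(A, B) - 2  [with A=1, B=3]  = 1; X = A*B  [with A=1, B=3]  = 3; D = 3C + 2B + 5  [with C=1, B=3]  = 14; W = -2D - 3X - 4  [with D=14, X=3]  = -41.
Change = -44 − (-41) = -3.

-3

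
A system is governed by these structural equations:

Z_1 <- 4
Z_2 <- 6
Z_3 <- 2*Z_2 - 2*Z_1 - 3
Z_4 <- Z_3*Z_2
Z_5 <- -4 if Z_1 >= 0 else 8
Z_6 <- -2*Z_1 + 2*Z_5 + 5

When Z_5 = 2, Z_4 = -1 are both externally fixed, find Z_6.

Setting Z_5 = 2, Z_4 = -1 by intervention discards those variables' equations.
Z_6 = -2*Z_1 + 2*Z_5 + 5  [with Z_1=4, Z_5=2]  = 1

1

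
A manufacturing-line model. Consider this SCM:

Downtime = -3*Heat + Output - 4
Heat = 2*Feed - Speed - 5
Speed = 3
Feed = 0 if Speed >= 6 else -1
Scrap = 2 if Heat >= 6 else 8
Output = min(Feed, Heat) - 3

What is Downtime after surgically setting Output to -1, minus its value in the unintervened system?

12

The intervention breaks the incoming arrows to Output: Output = min(Feed, Heat) - 3 no longer applies, and Output = -1.
Feed = 0 if Speed >= 6 else -1  [with Speed=3]  = -1
Heat = 2*Feed - Speed - 5  [with Feed=-1, Speed=3]  = -10
Downtime = -3*Heat + Output - 4  [with Heat=-10, Output=-1]  = 25
Without intervention: Feed = 0 if Speed >= 6 else -1  [with Speed=3]  = -1; Heat = 2*Feed - Speed - 5  [with Feed=-1, Speed=3]  = -10; Output = min(Feed, Heat) - 3  [with Feed=-1, Heat=-10]  = -13; Downtime = -3*Heat + Output - 4  [with Heat=-10, Output=-13]  = 13.
Change = 25 − 13 = 12.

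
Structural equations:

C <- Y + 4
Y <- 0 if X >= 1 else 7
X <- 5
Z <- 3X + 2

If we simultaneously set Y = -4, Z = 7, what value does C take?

0

The joint intervention fixes Y = -4, Z = 7, removing each variable's own equation.
C = Y + 4  [with Y=-4]  = 0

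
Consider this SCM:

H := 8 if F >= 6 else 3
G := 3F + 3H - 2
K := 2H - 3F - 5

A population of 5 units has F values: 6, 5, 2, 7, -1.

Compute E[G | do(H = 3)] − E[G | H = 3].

Under do(H=3), H's equation is replaced by H=3 for every unit. Per-unit G: 25, 22, 13, 28, 4. Mean = 18.4.
E[G|H=3] averages over only the 3 units with H=3 (F = 5, 2, -1): G = 22, 13, 4, mean 13.
Difference = 18.4 − 13 = 5.4.

5.4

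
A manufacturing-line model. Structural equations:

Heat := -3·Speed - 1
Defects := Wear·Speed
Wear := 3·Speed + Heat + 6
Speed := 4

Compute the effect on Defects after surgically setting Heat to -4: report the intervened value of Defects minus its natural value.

36

Under do(Heat=-4), the mechanism Heat := -3·Speed - 1 is discarded; Heat is fixed at -4.
Wear = 3·Speed + Heat + 6  [with Speed=4, Heat=-4]  = 14
Defects = Wear·Speed  [with Wear=14, Speed=4]  = 56
Without intervention: Heat = -3·Speed - 1  [with Speed=4]  = -13; Wear = 3·Speed + Heat + 6  [with Speed=4, Heat=-13]  = 5; Defects = Wear·Speed  [with Wear=5, Speed=4]  = 20.
Change = 56 − 20 = 36.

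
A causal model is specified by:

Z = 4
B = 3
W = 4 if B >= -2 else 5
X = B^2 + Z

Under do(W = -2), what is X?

Under do(W=-2), the mechanism W = 4 if B >= -2 else 5 is discarded; W is fixed at -2.
Since X is not a descendant of the intervened variable, it is unaffected.
X = B^2 + Z  [with B=3, Z=4]  = 13

13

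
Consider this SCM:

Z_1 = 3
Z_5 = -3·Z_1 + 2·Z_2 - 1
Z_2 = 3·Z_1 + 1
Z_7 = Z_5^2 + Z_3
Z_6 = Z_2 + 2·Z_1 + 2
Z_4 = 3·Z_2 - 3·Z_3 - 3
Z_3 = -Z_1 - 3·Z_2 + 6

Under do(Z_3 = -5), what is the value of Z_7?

95

The intervention breaks the incoming arrows to Z_3: Z_3 = -Z_1 - 3·Z_2 + 6 no longer applies, and Z_3 = -5.
Z_2 = 3·Z_1 + 1  [with Z_1=3]  = 10
Z_5 = -3·Z_1 + 2·Z_2 - 1  [with Z_1=3, Z_2=10]  = 10
Z_7 = Z_5^2 + Z_3  [with Z_5=10, Z_3=-5]  = 95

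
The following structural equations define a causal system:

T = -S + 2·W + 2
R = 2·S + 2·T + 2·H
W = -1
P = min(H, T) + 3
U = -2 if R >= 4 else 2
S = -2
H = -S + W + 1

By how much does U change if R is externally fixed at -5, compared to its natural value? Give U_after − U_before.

4

Under do(R=-5), the mechanism R = 2·S + 2·T + 2·H is discarded; R is fixed at -5.
U = -2 if R >= 4 else 2  [with R=-5]  = 2
Without intervention: H = -S + W + 1  [with S=-2, W=-1]  = 2; T = -S + 2·W + 2  [with S=-2, W=-1]  = 2; R = 2·S + 2·T + 2·H  [with S=-2, T=2, H=2]  = 4; U = -2 if R >= 4 else 2  [with R=4]  = -2.
Change = 2 − (-2) = 4.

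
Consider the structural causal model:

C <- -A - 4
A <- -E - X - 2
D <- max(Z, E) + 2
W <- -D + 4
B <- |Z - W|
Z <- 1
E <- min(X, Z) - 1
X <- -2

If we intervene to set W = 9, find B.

8

do(W=9) replaces the equation W <- -D + 4 with the constant W = 9.
B = |Z - W|  [with Z=1, W=9]  = 8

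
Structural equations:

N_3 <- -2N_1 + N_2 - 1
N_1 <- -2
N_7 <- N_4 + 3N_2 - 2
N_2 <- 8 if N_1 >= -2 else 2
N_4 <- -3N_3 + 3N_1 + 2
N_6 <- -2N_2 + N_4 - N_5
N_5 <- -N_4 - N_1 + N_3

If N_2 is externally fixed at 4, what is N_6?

Under do(N_2=4), the mechanism N_2 <- 8 if N_1 >= -2 else 2 is discarded; N_2 is fixed at 4.
N_3 = -2N_1 + N_2 - 1  [with N_1=-2, N_2=4]  = 7
N_4 = -3N_3 + 3N_1 + 2  [with N_3=7, N_1=-2]  = -25
N_5 = -N_4 - N_1 + N_3  [with N_4=-25, N_1=-2, N_3=7]  = 34
N_6 = -2N_2 + N_4 - N_5  [with N_2=4, N_4=-25, N_5=34]  = -67

-67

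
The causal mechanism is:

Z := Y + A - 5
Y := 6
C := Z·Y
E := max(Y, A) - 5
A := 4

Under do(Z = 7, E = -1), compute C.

Setting Z = 7, E = -1 by intervention discards those variables' equations.
C = Z·Y  [with Z=7, Y=6]  = 42

42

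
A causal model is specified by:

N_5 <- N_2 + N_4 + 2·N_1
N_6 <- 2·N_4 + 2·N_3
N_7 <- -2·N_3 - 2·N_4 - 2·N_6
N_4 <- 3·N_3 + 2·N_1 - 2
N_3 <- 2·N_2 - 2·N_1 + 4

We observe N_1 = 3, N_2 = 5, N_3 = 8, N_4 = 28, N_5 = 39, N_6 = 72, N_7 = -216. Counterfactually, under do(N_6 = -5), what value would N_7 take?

Intervening sets N_6 = -5 and removes its equation (N_6 <- 2·N_4 + 2·N_3).
N_3 = 2·N_2 - 2·N_1 + 4  [with N_2=5, N_1=3]  = 8
N_4 = 3·N_3 + 2·N_1 - 2  [with N_3=8, N_1=3]  = 28
N_7 = -2·N_3 - 2·N_4 - 2·N_6  [with N_3=8, N_4=28, N_6=-5]  = -62

-62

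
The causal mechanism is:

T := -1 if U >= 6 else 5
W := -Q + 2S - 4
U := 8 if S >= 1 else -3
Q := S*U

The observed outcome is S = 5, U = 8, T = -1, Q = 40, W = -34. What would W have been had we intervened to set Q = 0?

Intervening sets Q = 0 and removes its equation (Q := S*U).
W = -Q + 2S - 4  [with Q=0, S=5]  = 6

6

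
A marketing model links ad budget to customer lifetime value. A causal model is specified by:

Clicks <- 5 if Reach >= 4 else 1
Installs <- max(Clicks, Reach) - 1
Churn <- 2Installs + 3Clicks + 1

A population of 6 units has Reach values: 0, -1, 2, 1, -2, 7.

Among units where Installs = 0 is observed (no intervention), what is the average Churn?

Conditioning on Installs=0 selects the 4 unit(s) with Reach ∈ {0, -1, 1, -2}. Their Churn values: 4, 4, 4, 4. Mean = 4.

4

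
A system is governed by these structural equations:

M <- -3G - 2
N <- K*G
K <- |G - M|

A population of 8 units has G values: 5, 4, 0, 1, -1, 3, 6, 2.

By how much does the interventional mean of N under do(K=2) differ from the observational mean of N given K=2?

do(K=2) breaks K's dependence on G. With K=2 fixed, N across the units is 10, 8, 0, 2, -2, 6, 12, 4, mean 5.
Conditioning on K=2 selects the 2 unit(s) with G ∈ {0, -1}. Their N values: 0, -2. Mean = -1.
Difference = 5 − (-1) = 6.

6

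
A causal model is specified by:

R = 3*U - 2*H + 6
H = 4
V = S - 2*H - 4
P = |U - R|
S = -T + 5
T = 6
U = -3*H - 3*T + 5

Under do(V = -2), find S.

-1

Under do(V=-2), the mechanism V = S - 2*H - 4 is discarded; V is fixed at -2.
Since S is not a descendant of the intervened variable, it is unaffected.
S = -T + 5  [with T=6]  = -1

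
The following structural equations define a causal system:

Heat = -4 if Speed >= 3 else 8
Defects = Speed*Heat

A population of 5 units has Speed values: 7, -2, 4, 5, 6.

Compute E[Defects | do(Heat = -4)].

Under do(Heat=-4), Heat's equation is replaced by Heat=-4 for every unit. Per-unit Defects: -28, 8, -16, -20, -24. Mean = -16.

-16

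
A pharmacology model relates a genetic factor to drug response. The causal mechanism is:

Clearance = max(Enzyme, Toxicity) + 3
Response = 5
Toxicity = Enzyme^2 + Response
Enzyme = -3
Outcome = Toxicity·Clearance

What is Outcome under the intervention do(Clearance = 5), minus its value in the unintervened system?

Intervening sets Clearance = 5 and removes its equation (Clearance = max(Enzyme, Toxicity) + 3).
Toxicity = Enzyme^2 + Response  [with Enzyme=-3, Response=5]  = 14
Outcome = Toxicity·Clearance  [with Toxicity=14, Clearance=5]  = 70
Without intervention: Toxicity = Enzyme^2 + Response  [with Enzyme=-3, Response=5]  = 14; Clearance = max(Enzyme, Toxicity) + 3  [with Enzyme=-3, Toxicity=14]  = 17; Outcome = Toxicity·Clearance  [with Toxicity=14, Clearance=17]  = 238.
Change = 70 − 238 = -168.

-168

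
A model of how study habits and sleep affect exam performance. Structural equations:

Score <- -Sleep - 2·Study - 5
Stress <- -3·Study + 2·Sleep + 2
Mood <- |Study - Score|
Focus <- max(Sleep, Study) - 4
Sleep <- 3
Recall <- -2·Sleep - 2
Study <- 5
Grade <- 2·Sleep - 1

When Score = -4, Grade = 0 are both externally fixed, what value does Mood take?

The joint intervention fixes Score = -4, Grade = 0, removing each variable's own equation.
Mood = |Study - Score|  [with Study=5, Score=-4]  = 9

9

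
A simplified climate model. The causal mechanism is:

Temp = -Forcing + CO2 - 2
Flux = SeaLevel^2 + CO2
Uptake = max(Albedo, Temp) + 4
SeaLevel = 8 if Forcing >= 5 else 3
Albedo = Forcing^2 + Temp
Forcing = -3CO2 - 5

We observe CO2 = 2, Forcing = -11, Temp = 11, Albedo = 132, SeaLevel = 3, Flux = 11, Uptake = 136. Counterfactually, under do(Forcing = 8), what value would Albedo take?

56

Under do(Forcing=8), the mechanism Forcing = -3CO2 - 5 is discarded; Forcing is fixed at 8.
Temp = -Forcing + CO2 - 2  [with Forcing=8, CO2=2]  = -8
Albedo = Forcing^2 + Temp  [with Forcing=8, Temp=-8]  = 56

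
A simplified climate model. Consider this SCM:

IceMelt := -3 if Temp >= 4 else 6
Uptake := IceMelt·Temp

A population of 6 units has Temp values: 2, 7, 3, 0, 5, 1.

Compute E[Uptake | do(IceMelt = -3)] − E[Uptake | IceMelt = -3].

The intervention sets IceMelt=-3 in all 6 units regardless of Temp. Recomputing Uptake per unit gives -6, -21, -9, 0, -15, -3; average -9.
E[Uptake|IceMelt=-3] averages over only the 2 units with IceMelt=-3 (Temp = 7, 5): Uptake = -21, -15, mean -18.
Difference = -9 − (-18) = 9.

9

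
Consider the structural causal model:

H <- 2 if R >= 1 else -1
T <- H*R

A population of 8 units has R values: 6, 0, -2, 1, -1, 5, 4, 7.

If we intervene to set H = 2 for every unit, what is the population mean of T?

5

Under do(H=2), H's equation is replaced by H=2 for every unit. Per-unit T: 12, 0, -4, 2, -2, 10, 8, 14. Mean = 5.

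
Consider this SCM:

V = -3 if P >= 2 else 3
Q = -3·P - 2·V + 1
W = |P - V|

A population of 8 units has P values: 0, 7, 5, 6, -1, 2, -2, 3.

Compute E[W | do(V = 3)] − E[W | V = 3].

-1.25

Every unit gets V=3 under the intervention. W values become 3, 4, 2, 3, 4, 1, 5, 0; E[W|do(V=3)] = 2.75.
Observing V=3 restricts to units where V's equation naturally yields 3: P ∈ {0, -1, -2}. In that subpopulation W = 3, 4, 5, mean 4.
Difference = 2.75 − 4 = -1.25.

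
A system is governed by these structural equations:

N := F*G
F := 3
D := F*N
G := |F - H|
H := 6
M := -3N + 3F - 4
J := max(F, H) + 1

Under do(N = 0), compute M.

Intervening sets N = 0 and removes its equation (N := F*G).
M = -3N + 3F - 4  [with N=0, F=3]  = 5

5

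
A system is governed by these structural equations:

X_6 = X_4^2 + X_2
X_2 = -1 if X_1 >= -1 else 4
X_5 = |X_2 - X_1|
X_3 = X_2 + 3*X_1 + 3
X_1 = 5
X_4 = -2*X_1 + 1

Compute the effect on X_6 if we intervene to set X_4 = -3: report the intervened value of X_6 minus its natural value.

Under do(X_4=-3), the mechanism X_4 = -2*X_1 + 1 is discarded; X_4 is fixed at -3.
X_2 = -1 if X_1 >= -1 else 4  [with X_1=5]  = -1
X_6 = X_4^2 + X_2  [with X_4=-3, X_2=-1]  = 8
Without intervention: X_2 = -1 if X_1 >= -1 else 4  [with X_1=5]  = -1; X_4 = -2*X_1 + 1  [with X_1=5]  = -9; X_6 = X_4^2 + X_2  [with X_4=-9, X_2=-1]  = 80.
Change = 8 − 80 = -72.

-72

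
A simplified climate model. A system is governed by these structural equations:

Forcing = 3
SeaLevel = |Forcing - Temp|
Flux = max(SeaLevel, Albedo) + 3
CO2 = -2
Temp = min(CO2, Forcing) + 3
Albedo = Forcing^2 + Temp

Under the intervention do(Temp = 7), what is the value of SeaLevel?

4

do(Temp=7) replaces the equation Temp = min(CO2, Forcing) + 3 with the constant Temp = 7.
SeaLevel = |Forcing - Temp|  [with Forcing=3, Temp=7]  = 4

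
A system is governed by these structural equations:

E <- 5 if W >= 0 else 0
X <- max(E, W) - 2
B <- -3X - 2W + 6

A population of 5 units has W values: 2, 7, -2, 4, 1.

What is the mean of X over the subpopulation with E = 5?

3.5

E[X|E=5] averages over only the 4 units with E=5 (W = 2, 7, 4, 1): X = 3, 5, 3, 3, mean 3.5.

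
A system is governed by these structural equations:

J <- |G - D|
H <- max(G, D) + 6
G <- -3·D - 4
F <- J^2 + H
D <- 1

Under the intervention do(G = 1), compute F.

7

do(G=1) replaces the equation G <- -3·D - 4 with the constant G = 1.
J = |G - D|  [with G=1, D=1]  = 0
H = max(G, D) + 6  [with G=1, D=1]  = 7
F = J^2 + H  [with J=0, H=7]  = 7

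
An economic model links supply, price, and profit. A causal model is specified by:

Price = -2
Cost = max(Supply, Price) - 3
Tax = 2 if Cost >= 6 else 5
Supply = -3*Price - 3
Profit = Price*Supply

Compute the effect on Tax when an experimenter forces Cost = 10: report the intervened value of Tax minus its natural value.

The intervention breaks the incoming arrows to Cost: Cost = max(Supply, Price) - 3 no longer applies, and Cost = 10.
Tax = 2 if Cost >= 6 else 5  [with Cost=10]  = 2
Without intervention: Supply = -3*Price - 3  [with Price=-2]  = 3; Cost = max(Supply, Price) - 3  [with Supply=3, Price=-2]  = 0; Tax = 2 if Cost >= 6 else 5  [with Cost=0]  = 5.
Change = 2 − 5 = -3.

-3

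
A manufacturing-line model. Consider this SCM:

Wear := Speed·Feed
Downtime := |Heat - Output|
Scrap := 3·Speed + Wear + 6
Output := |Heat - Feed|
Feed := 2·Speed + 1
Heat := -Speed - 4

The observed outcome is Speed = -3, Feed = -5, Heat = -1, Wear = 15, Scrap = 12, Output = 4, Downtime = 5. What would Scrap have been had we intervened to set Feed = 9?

do(Feed=9) replaces the equation Feed := 2·Speed + 1 with the constant Feed = 9.
Wear = Speed·Feed  [with Speed=-3, Feed=9]  = -27
Scrap = 3·Speed + Wear + 6  [with Speed=-3, Wear=-27]  = -30

-30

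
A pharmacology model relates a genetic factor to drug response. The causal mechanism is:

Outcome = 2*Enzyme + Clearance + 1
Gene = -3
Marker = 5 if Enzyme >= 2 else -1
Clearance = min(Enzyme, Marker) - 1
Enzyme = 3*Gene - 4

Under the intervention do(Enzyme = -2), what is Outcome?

do(Enzyme=-2) replaces the equation Enzyme = 3*Gene - 4 with the constant Enzyme = -2.
Marker = 5 if Enzyme >= 2 else -1  [with Enzyme=-2]  = -1
Clearance = min(Enzyme, Marker) - 1  [with Enzyme=-2, Marker=-1]  = -3
Outcome = 2*Enzyme + Clearance + 1  [with Enzyme=-2, Clearance=-3]  = -6

-6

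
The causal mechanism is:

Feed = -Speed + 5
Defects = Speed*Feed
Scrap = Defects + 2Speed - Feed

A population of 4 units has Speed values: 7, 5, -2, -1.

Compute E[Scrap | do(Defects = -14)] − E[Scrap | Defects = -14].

-0.75

The intervention sets Defects=-14 in all 4 units regardless of Speed. Recomputing Scrap per unit gives 2, -4, -25, -22; average -12.25.
E[Scrap|Defects=-14] averages over only the 2 units with Defects=-14 (Speed = 7, -2): Scrap = 2, -25, mean -11.5.
Difference = -12.25 − (-11.5) = -0.75.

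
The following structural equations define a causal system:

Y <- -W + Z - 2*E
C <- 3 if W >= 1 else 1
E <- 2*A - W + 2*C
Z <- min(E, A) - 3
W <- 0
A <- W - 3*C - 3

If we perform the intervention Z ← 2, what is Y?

The intervention breaks the incoming arrows to Z: Z <- min(E, A) - 3 no longer applies, and Z = 2.
C = 3 if W >= 1 else 1  [with W=0]  = 1
A = W - 3*C - 3  [with W=0, C=1]  = -6
E = 2*A - W + 2*C  [with A=-6, W=0, C=1]  = -10
Y = -W + Z - 2*E  [with W=0, Z=2, E=-10]  = 22

22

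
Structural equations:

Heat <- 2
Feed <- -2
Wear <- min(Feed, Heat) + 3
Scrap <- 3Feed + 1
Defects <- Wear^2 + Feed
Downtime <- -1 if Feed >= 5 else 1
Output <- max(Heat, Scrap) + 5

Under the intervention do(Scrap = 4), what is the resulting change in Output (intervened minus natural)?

The intervention breaks the incoming arrows to Scrap: Scrap <- 3Feed + 1 no longer applies, and Scrap = 4.
Output = max(Heat, Scrap) + 5  [with Heat=2, Scrap=4]  = 9
Without intervention: Scrap = 3Feed + 1  [with Feed=-2]  = -5; Output = max(Heat, Scrap) + 5  [with Heat=2, Scrap=-5]  = 7.
Change = 9 − 7 = 2.

2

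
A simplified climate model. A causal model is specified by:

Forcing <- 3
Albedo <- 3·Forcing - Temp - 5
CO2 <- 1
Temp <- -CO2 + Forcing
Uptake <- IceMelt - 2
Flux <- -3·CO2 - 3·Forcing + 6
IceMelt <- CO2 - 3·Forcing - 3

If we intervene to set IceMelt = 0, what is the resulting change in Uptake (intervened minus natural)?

11

The intervention breaks the incoming arrows to IceMelt: IceMelt <- CO2 - 3·Forcing - 3 no longer applies, and IceMelt = 0.
Uptake = IceMelt - 2  [with IceMelt=0]  = -2
Without intervention: IceMelt = CO2 - 3·Forcing - 3  [with CO2=1, Forcing=3]  = -11; Uptake = IceMelt - 2  [with IceMelt=-11]  = -13.
Change = -2 − (-13) = 11.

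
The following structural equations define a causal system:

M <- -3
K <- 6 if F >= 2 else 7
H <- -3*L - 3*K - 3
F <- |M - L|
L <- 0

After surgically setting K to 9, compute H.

-30

Intervening sets K = 9 and removes its equation (K <- 6 if F >= 2 else 7).
H = -3*L - 3*K - 3  [with L=0, K=9]  = -30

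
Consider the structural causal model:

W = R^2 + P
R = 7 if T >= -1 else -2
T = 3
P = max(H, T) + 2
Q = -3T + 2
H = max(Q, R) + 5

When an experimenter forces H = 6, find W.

57

Under do(H=6), the mechanism H = max(Q, R) + 5 is discarded; H is fixed at 6.
R = 7 if T >= -1 else -2  [with T=3]  = 7
P = max(H, T) + 2  [with H=6, T=3]  = 8
W = R^2 + P  [with R=7, P=8]  = 57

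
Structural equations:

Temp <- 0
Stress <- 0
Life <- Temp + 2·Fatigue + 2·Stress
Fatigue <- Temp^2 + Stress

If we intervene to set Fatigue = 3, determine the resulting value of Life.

The intervention breaks the incoming arrows to Fatigue: Fatigue <- Temp^2 + Stress no longer applies, and Fatigue = 3.
Life = Temp + 2·Fatigue + 2·Stress  [with Temp=0, Fatigue=3, Stress=0]  = 6

6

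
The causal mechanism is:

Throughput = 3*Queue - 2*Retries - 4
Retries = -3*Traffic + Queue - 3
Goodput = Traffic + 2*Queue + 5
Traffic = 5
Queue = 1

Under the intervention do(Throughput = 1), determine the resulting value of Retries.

-17

Under do(Throughput=1), the mechanism Throughput = 3*Queue - 2*Retries - 4 is discarded; Throughput is fixed at 1.
Since Retries is not a descendant of the intervened variable, it is unaffected.
Retries = -3*Traffic + Queue - 3  [with Traffic=5, Queue=1]  = -17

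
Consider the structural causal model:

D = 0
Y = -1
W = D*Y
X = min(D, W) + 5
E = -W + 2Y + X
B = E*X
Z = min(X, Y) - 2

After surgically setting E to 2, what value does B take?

10

The intervention breaks the incoming arrows to E: E = -W + 2Y + X no longer applies, and E = 2.
W = D*Y  [with D=0, Y=-1]  = 0
X = min(D, W) + 5  [with D=0, W=0]  = 5
B = E*X  [with E=2, X=5]  = 10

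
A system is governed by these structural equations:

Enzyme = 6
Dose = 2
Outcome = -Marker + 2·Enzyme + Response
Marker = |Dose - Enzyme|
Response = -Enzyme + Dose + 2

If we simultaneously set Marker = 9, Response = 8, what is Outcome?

11

Setting Marker = 9, Response = 8 by intervention discards those variables' equations.
Outcome = -Marker + 2·Enzyme + Response  [with Marker=9, Enzyme=6, Response=8]  = 11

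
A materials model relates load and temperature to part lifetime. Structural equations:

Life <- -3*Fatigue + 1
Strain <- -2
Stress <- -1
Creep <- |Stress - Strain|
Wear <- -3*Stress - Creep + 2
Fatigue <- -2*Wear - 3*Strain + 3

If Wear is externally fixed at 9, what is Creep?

Under do(Wear=9), the mechanism Wear <- -3*Stress - Creep + 2 is discarded; Wear is fixed at 9.
Since Creep is not a descendant of the intervened variable, it is unaffected.
Creep = |Stress - Strain|  [with Stress=-1, Strain=-2]  = 1

1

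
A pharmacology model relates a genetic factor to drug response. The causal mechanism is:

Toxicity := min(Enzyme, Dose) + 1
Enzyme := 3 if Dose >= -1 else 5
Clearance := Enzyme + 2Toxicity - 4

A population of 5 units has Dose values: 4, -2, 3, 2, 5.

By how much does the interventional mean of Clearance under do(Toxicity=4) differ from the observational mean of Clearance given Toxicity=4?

Every unit gets Toxicity=4 under the intervention. Clearance values become 7, 9, 7, 7, 7; E[Clearance|do(Toxicity=4)] = 7.4.
Conditioning on Toxicity=4 selects the 3 unit(s) with Dose ∈ {4, 3, 5}. Their Clearance values: 7, 7, 7. Mean = 7.
Difference = 7.4 − 7 = 0.4.

0.4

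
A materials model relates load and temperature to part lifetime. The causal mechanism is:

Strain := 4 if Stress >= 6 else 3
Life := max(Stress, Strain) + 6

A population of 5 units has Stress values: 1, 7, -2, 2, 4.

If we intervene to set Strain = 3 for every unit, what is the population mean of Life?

10

The intervention sets Strain=3 in all 5 units regardless of Stress. Recomputing Life per unit gives 9, 13, 9, 9, 10; average 10.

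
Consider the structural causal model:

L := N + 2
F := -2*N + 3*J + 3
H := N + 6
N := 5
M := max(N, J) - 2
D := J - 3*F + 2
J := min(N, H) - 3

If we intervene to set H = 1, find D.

39

Under do(H=1), the mechanism H := N + 6 is discarded; H is fixed at 1.
J = min(N, H) - 3  [with N=5, H=1]  = -2
F = -2*N + 3*J + 3  [with N=5, J=-2]  = -13
D = J - 3*F + 2  [with J=-2, F=-13]  = 39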